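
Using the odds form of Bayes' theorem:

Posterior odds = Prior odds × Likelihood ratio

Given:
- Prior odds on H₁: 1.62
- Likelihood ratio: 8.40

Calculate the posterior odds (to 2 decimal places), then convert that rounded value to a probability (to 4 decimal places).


Step 1: Calculate posterior odds
Posterior odds = Prior odds × LR
               = 1.62 × 8.40
               = 13.61

Step 2: Convert to probability
P(H₁|E) = Posterior odds / (1 + Posterior odds)
       = 13.61 / (1 + 13.61)
       = 13.61 / 14.61
       = 0.9316

The evidence increased P(H₁) from 0.6183 to 0.9316.


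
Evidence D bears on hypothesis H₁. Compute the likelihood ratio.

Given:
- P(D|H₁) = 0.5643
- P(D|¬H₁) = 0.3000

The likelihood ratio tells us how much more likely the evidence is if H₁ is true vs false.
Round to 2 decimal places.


Likelihood Ratio (LR) = P(D|H₁) / P(D|¬H₁)

LR = 0.5643 / 0.3000
   = 1.88

The evidence is 1.88 times more likely if H₁ is true than if H₁ is false.
Because LR exceeds 1, D is evidence for H₁.


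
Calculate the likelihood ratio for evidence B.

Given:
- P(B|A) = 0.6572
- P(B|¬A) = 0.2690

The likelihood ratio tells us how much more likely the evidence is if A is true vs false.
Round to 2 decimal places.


Likelihood Ratio (LR) = P(B|A) / P(B|¬A)

LR = 0.6572 / 0.2690
   = 2.44

The evidence is 2.44 times more likely if A is true than if A is false.
LR > 1, so observing B raises the odds in favor of A.


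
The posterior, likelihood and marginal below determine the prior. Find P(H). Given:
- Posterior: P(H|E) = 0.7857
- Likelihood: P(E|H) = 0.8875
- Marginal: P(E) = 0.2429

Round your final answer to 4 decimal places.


From Bayes' theorem: P(H|E) = P(E|H) × P(H) / P(E)

Rearranging for P(H):
P(H) = P(H|E) × P(E) / P(E|H)
     = 0.7857 × 0.2429 / 0.8875
     = 0.19084653 / 0.8875
     = 0.2150


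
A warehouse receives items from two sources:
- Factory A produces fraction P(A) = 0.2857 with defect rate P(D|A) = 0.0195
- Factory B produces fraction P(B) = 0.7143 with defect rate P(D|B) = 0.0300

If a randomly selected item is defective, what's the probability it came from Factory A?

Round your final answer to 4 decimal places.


Let A = from Factory A, D = defective

Given:
- P(A) = 0.2857, P(B) = 0.7143
- P(D|A) = 0.0195, P(D|B) = 0.0300

Step 1: Find P(D)
P(D) = P(D|A)P(A) + P(D|B)P(B)
     = 0.0195 × 0.2857 + 0.0300 × 0.7143
     = 0.00557115 + 0.02142900
     = 0.02700015

Step 2: Apply Bayes' theorem
P(A|D) = P(D|A)P(A) / P(D)
       = 0.00557115 / 0.02700015
       = 0.2063


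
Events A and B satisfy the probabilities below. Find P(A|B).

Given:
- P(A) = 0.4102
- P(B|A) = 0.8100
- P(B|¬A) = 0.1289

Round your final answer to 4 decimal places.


Bayes' theorem: P(A|B) = P(B|A) × P(A) / P(B)

Step 1: Calculate P(B) using law of total probability
P(B) = P(B|A)P(A) + P(B|¬A)P(¬A)
     = 0.8100 × 0.4102 + 0.1289 × 0.5898
     = 0.33226200 + 0.07602522
     = 0.40828722

Step 2: Apply Bayes' theorem
P(A|B) = P(B|A) × P(A) / P(B)
       = 0.33226200 / 0.40828722
       = 0.8138


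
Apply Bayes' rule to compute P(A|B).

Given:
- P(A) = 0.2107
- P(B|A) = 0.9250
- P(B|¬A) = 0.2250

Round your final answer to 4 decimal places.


Bayes' theorem: P(A|B) = P(B|A) × P(A) / P(B)

Step 1: Calculate P(B) using law of total probability
P(B) = P(B|A)P(A) + P(B|¬A)P(¬A)
     = 0.9250 × 0.2107 + 0.2250 × 0.7893
     = 0.19489750 + 0.17759250
     = 0.37249000

Step 2: Apply Bayes' theorem
P(A|B) = P(B|A) × P(A) / P(B)
       = 0.19489750 / 0.37249000
       = 0.5232


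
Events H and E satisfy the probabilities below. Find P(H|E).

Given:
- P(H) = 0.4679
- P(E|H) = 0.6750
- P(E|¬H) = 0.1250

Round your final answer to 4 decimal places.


Bayes' theorem: P(H|E) = P(E|H) × P(H) / P(E)

Step 1: Calculate P(E) using law of total probability
P(E) = P(E|H)P(H) + P(E|¬H)P(¬H)
     = 0.6750 × 0.4679 + 0.1250 × 0.5321
     = 0.31583250 + 0.06651250
     = 0.38234500

Step 2: Apply Bayes' theorem
P(H|E) = P(E|H) × P(H) / P(E)
       = 0.31583250 / 0.38234500
       = 0.8260


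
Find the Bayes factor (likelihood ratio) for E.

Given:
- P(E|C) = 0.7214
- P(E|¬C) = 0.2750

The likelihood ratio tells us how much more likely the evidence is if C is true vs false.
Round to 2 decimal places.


Likelihood Ratio (LR) = P(E|C) / P(E|¬C)

LR = 0.7214 / 0.2750
   = 2.62

The evidence is 2.62 times more likely if C is true than if C is false.
Because LR exceeds 1, E is evidence for C.


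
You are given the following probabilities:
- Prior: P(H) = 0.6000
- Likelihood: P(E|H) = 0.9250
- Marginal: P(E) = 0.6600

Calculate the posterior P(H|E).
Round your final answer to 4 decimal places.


Using Bayes' theorem:

P(H|E) = P(E|H) × P(H) / P(E)
       = 0.9250 × 0.6000 / 0.6600
       = 0.55500000 / 0.6600
       = 0.8409

The evidence strengthens our belief in H.
Prior: 0.6000 → Posterior: 0.8409


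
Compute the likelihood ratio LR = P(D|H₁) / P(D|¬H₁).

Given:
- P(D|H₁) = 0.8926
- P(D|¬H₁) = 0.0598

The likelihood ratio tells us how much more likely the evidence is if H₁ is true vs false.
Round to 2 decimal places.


Likelihood Ratio (LR) = P(D|H₁) / P(D|¬H₁)

LR = 0.8926 / 0.0598
   = 14.93

The evidence is 14.93 times more likely if H₁ is true than if H₁ is false.
LR > 1, so observing D raises the odds in favor of H₁.


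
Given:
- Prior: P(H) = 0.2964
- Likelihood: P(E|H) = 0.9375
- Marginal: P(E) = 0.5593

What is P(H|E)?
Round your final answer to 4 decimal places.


Using Bayes' theorem:

P(H|E) = P(E|H) × P(H) / P(E)
       = 0.9375 × 0.2964 / 0.5593
       = 0.27787500 / 0.5593
       = 0.4968

The evidence strengthens our belief in H.
Prior: 0.2964 → Posterior: 0.4968


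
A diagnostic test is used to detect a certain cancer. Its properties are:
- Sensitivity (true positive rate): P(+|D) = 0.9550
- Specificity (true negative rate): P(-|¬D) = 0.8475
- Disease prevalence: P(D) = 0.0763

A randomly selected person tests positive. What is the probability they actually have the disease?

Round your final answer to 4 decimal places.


Let D = has disease, + = positive test

Given:
- P(D) = 0.0763 (prevalence)
- P(+|D) = 0.9550 (sensitivity)
- P(-|¬D) = 0.8475 (specificity)
- P(+|¬D) = 0.1525 (false positive rate = 1 - specificity)

Step 1: Find P(+)
P(+) = P(+|D)P(D) + P(+|¬D)P(¬D)
     = 0.9550 × 0.0763 + 0.1525 × 0.9237
     = 0.07286650 + 0.14086425
     = 0.21373075

Step 2: Apply Bayes' theorem for P(D|+)
P(D|+) = P(+|D)P(D) / P(+)
       = 0.07286650 / 0.21373075
       = 0.3409


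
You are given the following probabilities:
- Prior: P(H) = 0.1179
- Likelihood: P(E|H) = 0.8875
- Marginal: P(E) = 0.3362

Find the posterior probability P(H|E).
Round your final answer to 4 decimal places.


Using Bayes' theorem:

P(H|E) = P(E|H) × P(H) / P(E)
       = 0.8875 × 0.1179 / 0.3362
       = 0.10463625 / 0.3362
       = 0.3112

The evidence strengthens our belief in H.
Prior: 0.1179 → Posterior: 0.3112


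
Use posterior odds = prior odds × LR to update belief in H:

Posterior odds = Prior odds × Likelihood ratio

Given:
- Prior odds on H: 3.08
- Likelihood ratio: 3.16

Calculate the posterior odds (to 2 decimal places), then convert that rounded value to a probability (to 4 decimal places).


Step 1: Calculate posterior odds
Posterior odds = Prior odds × LR
               = 3.08 × 3.16
               = 9.73

Step 2: Convert to probability
P(H|E) = Posterior odds / (1 + Posterior odds)
       = 9.73 / (1 + 9.73)
       = 9.73 / 10.73
       = 0.9068

The evidence increased P(H) from 0.7549 to 0.9068.


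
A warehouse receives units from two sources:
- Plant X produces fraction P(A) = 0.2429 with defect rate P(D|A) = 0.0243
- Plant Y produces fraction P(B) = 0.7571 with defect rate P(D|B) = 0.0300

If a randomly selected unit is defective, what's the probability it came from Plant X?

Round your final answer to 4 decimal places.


Let A = from Plant X, D = defective

Given:
- P(A) = 0.2429, P(B) = 0.7571
- P(D|A) = 0.0243, P(D|B) = 0.0300

Step 1: Find P(D)
P(D) = P(D|A)P(A) + P(D|B)P(B)
     = 0.0243 × 0.2429 + 0.0300 × 0.7571
     = 0.00590247 + 0.02271300
     = 0.02861547

Step 2: Apply Bayes' theorem
P(A|D) = P(D|A)P(A) / P(D)
       = 0.00590247 / 0.02861547
       = 0.2063


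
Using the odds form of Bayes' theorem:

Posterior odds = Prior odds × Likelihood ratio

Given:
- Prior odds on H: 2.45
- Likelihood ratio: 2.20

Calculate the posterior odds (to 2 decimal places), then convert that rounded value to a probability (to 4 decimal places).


Step 1: Calculate posterior odds
Posterior odds = Prior odds × LR
               = 2.45 × 2.20
               = 5.39

Step 2: Convert to probability
P(H|E) = Posterior odds / (1 + Posterior odds)
       = 5.39 / (1 + 5.39)
       = 5.39 / 6.39
       = 0.8435

The evidence increased P(H) from 0.7101 to 0.8435.


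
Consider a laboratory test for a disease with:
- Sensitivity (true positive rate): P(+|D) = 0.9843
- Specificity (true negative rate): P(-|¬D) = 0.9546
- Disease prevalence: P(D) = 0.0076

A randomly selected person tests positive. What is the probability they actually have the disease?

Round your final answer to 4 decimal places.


Let D = has disease, + = positive test

Given:
- P(D) = 0.0076 (prevalence)
- P(+|D) = 0.9843 (sensitivity)
- P(-|¬D) = 0.9546 (specificity)
- P(+|¬D) = 0.0454 (false positive rate = 1 - specificity)

Step 1: Find P(+)
P(+) = P(+|D)P(D) + P(+|¬D)P(¬D)
     = 0.9843 × 0.0076 + 0.0454 × 0.9924
     = 0.00748068 + 0.04505496
     = 0.05253564

Step 2: Apply Bayes' theorem for P(D|+)
P(D|+) = P(+|D)P(D) / P(+)
       = 0.00748068 / 0.05253564
       = 0.1424


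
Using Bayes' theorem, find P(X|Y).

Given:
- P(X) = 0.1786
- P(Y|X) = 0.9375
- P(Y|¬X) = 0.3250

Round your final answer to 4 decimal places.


Bayes' theorem: P(X|Y) = P(Y|X) × P(X) / P(Y)

Step 1: Calculate P(Y) using law of total probability
P(Y) = P(Y|X)P(X) + P(Y|¬X)P(¬X)
     = 0.9375 × 0.1786 + 0.3250 × 0.8214
     = 0.16743750 + 0.26695500
     = 0.43439250

Step 2: Apply Bayes' theorem
P(X|Y) = P(Y|X) × P(X) / P(Y)
       = 0.16743750 / 0.43439250
       = 0.3855


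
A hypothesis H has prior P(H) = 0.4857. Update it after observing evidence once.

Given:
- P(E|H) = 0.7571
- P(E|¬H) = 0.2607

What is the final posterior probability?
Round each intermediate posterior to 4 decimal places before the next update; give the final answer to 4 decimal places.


Sequential Bayesian updating:

Initial prior: P(H) = 0.4857

Update 1:
  P(E) = 0.7571 × 0.4857 + 0.2607 × 0.5143 = 0.36772347 + 0.13407801 = 0.50180148
  P(H|E) = 0.36772347 / 0.50180148 = 0.7328

Final posterior: 0.7328


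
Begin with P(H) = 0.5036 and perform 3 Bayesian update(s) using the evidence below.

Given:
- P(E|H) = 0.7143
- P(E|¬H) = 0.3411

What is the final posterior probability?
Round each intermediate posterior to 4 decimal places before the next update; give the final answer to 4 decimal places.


Sequential Bayesian updating:

Initial prior: P(H) = 0.5036

Update 1:
  P(E) = 0.7143 × 0.5036 + 0.3411 × 0.4964 = 0.35972148 + 0.16932204 = 0.52904352
  P(H|E) = 0.35972148 / 0.52904352 = 0.6799

Update 2:
  P(E) = 0.7143 × 0.6799 + 0.3411 × 0.3201 = 0.48565257 + 0.10918611 = 0.59483868
  P(H|E) = 0.48565257 / 0.59483868 = 0.8164

Update 3:
  P(E) = 0.7143 × 0.8164 + 0.3411 × 0.1836 = 0.58315452 + 0.06262596 = 0.64578048
  P(H|E) = 0.58315452 / 0.64578048 = 0.9030

Final posterior: 0.9030


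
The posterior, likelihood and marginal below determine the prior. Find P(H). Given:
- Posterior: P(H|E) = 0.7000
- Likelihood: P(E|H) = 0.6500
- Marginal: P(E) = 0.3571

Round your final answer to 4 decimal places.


From Bayes' theorem: P(H|E) = P(E|H) × P(H) / P(E)

Rearranging for P(H):
P(H) = P(H|E) × P(E) / P(E|H)
     = 0.7000 × 0.3571 / 0.6500
     = 0.24997000 / 0.6500
     = 0.3846


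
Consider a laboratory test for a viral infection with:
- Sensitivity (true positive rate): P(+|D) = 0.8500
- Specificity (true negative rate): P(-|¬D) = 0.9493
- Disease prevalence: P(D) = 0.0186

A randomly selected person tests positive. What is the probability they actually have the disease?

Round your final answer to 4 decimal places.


Let D = has disease, + = positive test

Given:
- P(D) = 0.0186 (prevalence)
- P(+|D) = 0.8500 (sensitivity)
- P(-|¬D) = 0.9493 (specificity)
- P(+|¬D) = 0.0507 (false positive rate = 1 - specificity)

Step 1: Find P(+)
P(+) = P(+|D)P(D) + P(+|¬D)P(¬D)
     = 0.8500 × 0.0186 + 0.0507 × 0.9814
     = 0.01581000 + 0.04975698
     = 0.06556698

Step 2: Apply Bayes' theorem for P(D|+)
P(D|+) = P(+|D)P(D) / P(+)
       = 0.01581000 / 0.06556698
       = 0.2411


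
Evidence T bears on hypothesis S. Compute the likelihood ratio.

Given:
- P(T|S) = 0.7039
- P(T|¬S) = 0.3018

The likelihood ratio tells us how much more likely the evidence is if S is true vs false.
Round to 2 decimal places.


Likelihood Ratio (LR) = P(T|S) / P(T|¬S)

LR = 0.7039 / 0.3018
   = 2.33

The evidence is 2.33 times more likely if S is true than if S is false.
Because LR exceeds 1, T is evidence for S.


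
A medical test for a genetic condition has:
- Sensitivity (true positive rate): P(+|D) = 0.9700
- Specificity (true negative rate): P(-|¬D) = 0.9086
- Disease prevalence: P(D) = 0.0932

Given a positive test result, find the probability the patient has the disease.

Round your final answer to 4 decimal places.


Let D = has disease, + = positive test

Given:
- P(D) = 0.0932 (prevalence)
- P(+|D) = 0.9700 (sensitivity)
- P(-|¬D) = 0.9086 (specificity)
- P(+|¬D) = 0.0914 (false positive rate = 1 - specificity)

Step 1: Find P(+)
P(+) = P(+|D)P(D) + P(+|¬D)P(¬D)
     = 0.9700 × 0.0932 + 0.0914 × 0.9068
     = 0.09040400 + 0.08288152
     = 0.17328552

Step 2: Apply Bayes' theorem for P(D|+)
P(D|+) = P(+|D)P(D) / P(+)
       = 0.09040400 / 0.17328552
       = 0.5217


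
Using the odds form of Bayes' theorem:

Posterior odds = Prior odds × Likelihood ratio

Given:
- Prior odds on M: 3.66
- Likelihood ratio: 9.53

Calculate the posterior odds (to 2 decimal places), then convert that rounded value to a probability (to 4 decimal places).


Step 1: Calculate posterior odds
Posterior odds = Prior odds × LR
               = 3.66 × 9.53
               = 34.88

Step 2: Convert to probability
P(M|E) = Posterior odds / (1 + Posterior odds)
       = 34.88 / (1 + 34.88)
       = 34.88 / 35.88
       = 0.9721

The evidence increased P(M) from 0.7854 to 0.9721.


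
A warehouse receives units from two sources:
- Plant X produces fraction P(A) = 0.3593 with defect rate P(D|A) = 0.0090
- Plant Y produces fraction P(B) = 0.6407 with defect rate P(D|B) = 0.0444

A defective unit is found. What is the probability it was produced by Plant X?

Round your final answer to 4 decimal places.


Let A = from Plant X, D = defective

Given:
- P(A) = 0.3593, P(B) = 0.6407
- P(D|A) = 0.0090, P(D|B) = 0.0444

Step 1: Find P(D)
P(D) = P(D|A)P(A) + P(D|B)P(B)
     = 0.0090 × 0.3593 + 0.0444 × 0.6407
     = 0.00323370 + 0.02844708
     = 0.03168078

Step 2: Apply Bayes' theorem
P(A|D) = P(D|A)P(A) / P(D)
       = 0.00323370 / 0.03168078
       = 0.1021


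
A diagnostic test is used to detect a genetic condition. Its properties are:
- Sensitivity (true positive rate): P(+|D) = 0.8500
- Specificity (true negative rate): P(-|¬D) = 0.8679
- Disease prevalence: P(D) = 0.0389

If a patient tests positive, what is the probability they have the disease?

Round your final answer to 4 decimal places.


Let D = has disease, + = positive test

Given:
- P(D) = 0.0389 (prevalence)
- P(+|D) = 0.8500 (sensitivity)
- P(-|¬D) = 0.8679 (specificity)
- P(+|¬D) = 0.1321 (false positive rate = 1 - specificity)

Step 1: Find P(+)
P(+) = P(+|D)P(D) + P(+|¬D)P(¬D)
     = 0.8500 × 0.0389 + 0.1321 × 0.9611
     = 0.03306500 + 0.12696131
     = 0.16002631

Step 2: Apply Bayes' theorem for P(D|+)
P(D|+) = P(+|D)P(D) / P(+)
       = 0.03306500 / 0.16002631
       = 0.2066


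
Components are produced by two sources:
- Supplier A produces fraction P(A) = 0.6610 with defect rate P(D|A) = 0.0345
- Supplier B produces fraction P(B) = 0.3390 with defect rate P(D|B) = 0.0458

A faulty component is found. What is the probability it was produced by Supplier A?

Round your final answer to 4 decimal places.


Let A = from Supplier A, D = faulty

Given:
- P(A) = 0.6610, P(B) = 0.3390
- P(D|A) = 0.0345, P(D|B) = 0.0458

Step 1: Find P(D)
P(D) = P(D|A)P(A) + P(D|B)P(B)
     = 0.0345 × 0.6610 + 0.0458 × 0.3390
     = 0.02280450 + 0.01552620
     = 0.03833070

Step 2: Apply Bayes' theorem
P(A|D) = P(D|A)P(A) / P(D)
       = 0.02280450 / 0.03833070
       = 0.5949


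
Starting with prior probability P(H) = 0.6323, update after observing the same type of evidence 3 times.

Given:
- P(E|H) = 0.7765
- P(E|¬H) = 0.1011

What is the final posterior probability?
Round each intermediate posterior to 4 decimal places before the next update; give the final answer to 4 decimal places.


Sequential Bayesian updating:

Initial prior: P(H) = 0.6323

Update 1:
  P(E) = 0.7765 × 0.6323 + 0.1011 × 0.3677 = 0.49098095 + 0.03717447 = 0.52815542
  P(H|E) = 0.49098095 / 0.52815542 = 0.9296

Update 2:
  P(E) = 0.7765 × 0.9296 + 0.1011 × 0.0704 = 0.72183440 + 0.00711744 = 0.72895184
  P(H|E) = 0.72183440 / 0.72895184 = 0.9902

Update 3:
  P(E) = 0.7765 × 0.9902 + 0.1011 × 0.0098 = 0.76889030 + 0.00099078 = 0.76988108
  P(H|E) = 0.76889030 / 0.76988108 = 0.9987

Final posterior: 0.9987


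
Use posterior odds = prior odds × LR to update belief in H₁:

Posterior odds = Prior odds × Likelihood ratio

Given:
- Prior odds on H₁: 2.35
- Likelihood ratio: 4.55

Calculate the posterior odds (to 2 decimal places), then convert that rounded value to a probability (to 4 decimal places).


Step 1: Calculate posterior odds
Posterior odds = Prior odds × LR
               = 2.35 × 4.55
               = 10.69

Step 2: Convert to probability
P(H₁|E) = Posterior odds / (1 + Posterior odds)
       = 10.69 / (1 + 10.69)
       = 10.69 / 11.69
       = 0.9145

The evidence increased P(H₁) from 0.7015 to 0.9145.


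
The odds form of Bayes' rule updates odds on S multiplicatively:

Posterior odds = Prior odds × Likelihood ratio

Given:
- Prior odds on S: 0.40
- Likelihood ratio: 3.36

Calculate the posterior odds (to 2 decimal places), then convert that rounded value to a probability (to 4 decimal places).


Step 1: Calculate posterior odds
Posterior odds = Prior odds × LR
               = 0.40 × 3.36
               = 1.34

Step 2: Convert to probability
P(S|E) = Posterior odds / (1 + Posterior odds)
       = 1.34 / (1 + 1.34)
       = 1.34 / 2.34
       = 0.5726

The evidence increased P(S) from 0.2857 to 0.5726.


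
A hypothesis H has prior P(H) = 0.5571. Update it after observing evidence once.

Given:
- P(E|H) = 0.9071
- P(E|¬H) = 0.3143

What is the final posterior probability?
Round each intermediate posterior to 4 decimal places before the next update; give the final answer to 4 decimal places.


Sequential Bayesian updating:

Initial prior: P(H) = 0.5571

Update 1:
  P(E) = 0.9071 × 0.5571 + 0.3143 × 0.4429 = 0.50534541 + 0.13920347 = 0.64454888
  P(H|E) = 0.50534541 / 0.64454888 = 0.7840

Final posterior: 0.7840


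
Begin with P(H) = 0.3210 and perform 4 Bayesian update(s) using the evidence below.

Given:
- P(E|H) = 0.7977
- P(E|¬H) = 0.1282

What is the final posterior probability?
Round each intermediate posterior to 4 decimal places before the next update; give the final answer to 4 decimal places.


Sequential Bayesian updating:

Initial prior: P(H) = 0.3210

Update 1:
  P(E) = 0.7977 × 0.3210 + 0.1282 × 0.6790 = 0.25606170 + 0.08704780 = 0.34310950
  P(H|E) = 0.25606170 / 0.34310950 = 0.7463

Update 2:
  P(E) = 0.7977 × 0.7463 + 0.1282 × 0.2537 = 0.59532351 + 0.03252434 = 0.62784785
  P(H|E) = 0.59532351 / 0.62784785 = 0.9482

Update 3:
  P(E) = 0.7977 × 0.9482 + 0.1282 × 0.0518 = 0.75637914 + 0.00664076 = 0.76301990
  P(H|E) = 0.75637914 / 0.76301990 = 0.9913

Update 4:
  P(E) = 0.7977 × 0.9913 + 0.1282 × 0.0087 = 0.79076001 + 0.00111534 = 0.79187535
  P(H|E) = 0.79076001 / 0.79187535 = 0.9986

Final posterior: 0.9986


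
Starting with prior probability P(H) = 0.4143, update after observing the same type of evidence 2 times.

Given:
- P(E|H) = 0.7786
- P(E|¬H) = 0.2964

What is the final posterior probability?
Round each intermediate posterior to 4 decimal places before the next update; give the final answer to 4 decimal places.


Sequential Bayesian updating:

Initial prior: P(H) = 0.4143

Update 1:
  P(E) = 0.7786 × 0.4143 + 0.2964 × 0.5857 = 0.32257398 + 0.17360148 = 0.49617546
  P(H|E) = 0.32257398 / 0.49617546 = 0.6501

Update 2:
  P(E) = 0.7786 × 0.6501 + 0.2964 × 0.3499 = 0.50616786 + 0.10371036 = 0.60987822
  P(H|E) = 0.50616786 / 0.60987822 = 0.8299

Final posterior: 0.8299


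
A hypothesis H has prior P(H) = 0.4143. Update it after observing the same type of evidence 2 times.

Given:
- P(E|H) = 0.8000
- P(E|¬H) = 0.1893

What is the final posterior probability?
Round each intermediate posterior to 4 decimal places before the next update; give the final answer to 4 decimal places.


Sequential Bayesian updating:

Initial prior: P(H) = 0.4143

Update 1:
  P(E) = 0.8000 × 0.4143 + 0.1893 × 0.5857 = 0.33144000 + 0.11087301 = 0.44231301
  P(H|E) = 0.33144000 / 0.44231301 = 0.7493

Update 2:
  P(E) = 0.8000 × 0.7493 + 0.1893 × 0.2507 = 0.59944000 + 0.04745751 = 0.64689751
  P(H|E) = 0.59944000 / 0.64689751 = 0.9266

Final posterior: 0.9266


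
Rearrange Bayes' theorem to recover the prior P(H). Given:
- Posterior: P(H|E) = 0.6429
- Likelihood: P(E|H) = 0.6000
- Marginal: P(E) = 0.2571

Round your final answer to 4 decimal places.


From Bayes' theorem: P(H|E) = P(E|H) × P(H) / P(E)

Rearranging for P(H):
P(H) = P(H|E) × P(E) / P(E|H)
     = 0.6429 × 0.2571 / 0.6000
     = 0.16528959 / 0.6000
     = 0.2755


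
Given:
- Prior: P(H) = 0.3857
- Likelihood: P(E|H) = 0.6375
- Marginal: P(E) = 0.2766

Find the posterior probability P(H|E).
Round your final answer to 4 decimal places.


Using Bayes' theorem:

P(H|E) = P(E|H) × P(H) / P(E)
       = 0.6375 × 0.3857 / 0.2766
       = 0.24588375 / 0.2766
       = 0.8890

The evidence strengthens our belief in H.
Prior: 0.3857 → Posterior: 0.8890


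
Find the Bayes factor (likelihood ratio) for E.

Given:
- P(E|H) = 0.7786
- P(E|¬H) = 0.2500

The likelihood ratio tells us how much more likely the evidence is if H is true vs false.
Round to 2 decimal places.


Likelihood Ratio (LR) = P(E|H) / P(E|¬H)

LR = 0.7786 / 0.2500
   = 3.11

The evidence is 3.11 times more likely if H is true than if H is false.
Because LR exceeds 1, E is evidence for H.


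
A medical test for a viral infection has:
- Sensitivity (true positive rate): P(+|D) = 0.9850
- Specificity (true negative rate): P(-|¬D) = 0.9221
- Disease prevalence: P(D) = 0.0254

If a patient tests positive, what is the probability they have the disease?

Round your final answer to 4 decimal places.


Let D = has disease, + = positive test

Given:
- P(D) = 0.0254 (prevalence)
- P(+|D) = 0.9850 (sensitivity)
- P(-|¬D) = 0.9221 (specificity)
- P(+|¬D) = 0.0779 (false positive rate = 1 - specificity)

Step 1: Find P(+)
P(+) = P(+|D)P(D) + P(+|¬D)P(¬D)
     = 0.9850 × 0.0254 + 0.0779 × 0.9746
     = 0.02501900 + 0.07592134
     = 0.10094034

Step 2: Apply Bayes' theorem for P(D|+)
P(D|+) = P(+|D)P(D) / P(+)
       = 0.02501900 / 0.10094034
       = 0.2479


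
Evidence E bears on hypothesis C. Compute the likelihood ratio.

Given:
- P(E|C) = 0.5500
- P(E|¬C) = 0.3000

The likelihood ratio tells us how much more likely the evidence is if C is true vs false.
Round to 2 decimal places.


Likelihood Ratio (LR) = P(E|C) / P(E|¬C)

LR = 0.5500 / 0.3000
   = 1.83

The evidence is 1.83 times more likely if C is true than if C is false.
LR > 1, so observing E raises the odds in favor of C.


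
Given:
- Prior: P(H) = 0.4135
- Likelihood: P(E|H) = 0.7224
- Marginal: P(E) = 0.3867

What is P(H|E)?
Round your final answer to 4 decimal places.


Using Bayes' theorem:

P(H|E) = P(E|H) × P(H) / P(E)
       = 0.7224 × 0.4135 / 0.3867
       = 0.29871240 / 0.3867
       = 0.7725

The evidence strengthens our belief in H.
Prior: 0.4135 → Posterior: 0.7725


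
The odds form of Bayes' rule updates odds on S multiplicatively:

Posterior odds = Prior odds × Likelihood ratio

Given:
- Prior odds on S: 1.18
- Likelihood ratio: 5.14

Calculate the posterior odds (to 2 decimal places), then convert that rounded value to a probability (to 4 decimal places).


Step 1: Calculate posterior odds
Posterior odds = Prior odds × LR
               = 1.18 × 5.14
               = 6.07

Step 2: Convert to probability
P(S|E) = Posterior odds / (1 + Posterior odds)
       = 6.07 / (1 + 6.07)
       = 6.07 / 7.07
       = 0.8586

The evidence increased P(S) from 0.5413 to 0.8586.


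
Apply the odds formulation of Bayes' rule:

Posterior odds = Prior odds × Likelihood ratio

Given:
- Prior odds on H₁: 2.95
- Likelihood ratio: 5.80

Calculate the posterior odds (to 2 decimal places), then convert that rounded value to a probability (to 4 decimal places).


Step 1: Calculate posterior odds
Posterior odds = Prior odds × LR
               = 2.95 × 5.80
               = 17.11

Step 2: Convert to probability
P(H₁|E) = Posterior odds / (1 + Posterior odds)
       = 17.11 / (1 + 17.11)
       = 17.11 / 18.11
       = 0.9448

The evidence increased P(H₁) from 0.7468 to 0.9448.


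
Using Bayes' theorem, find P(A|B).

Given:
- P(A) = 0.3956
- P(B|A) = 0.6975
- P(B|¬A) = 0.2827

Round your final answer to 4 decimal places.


Bayes' theorem: P(A|B) = P(B|A) × P(A) / P(B)

Step 1: Calculate P(B) using law of total probability
P(B) = P(B|A)P(A) + P(B|¬A)P(¬A)
     = 0.6975 × 0.3956 + 0.2827 × 0.6044
     = 0.27593100 + 0.17086388
     = 0.44679488

Step 2: Apply Bayes' theorem
P(A|B) = P(B|A) × P(A) / P(B)
       = 0.27593100 / 0.44679488
       = 0.6176


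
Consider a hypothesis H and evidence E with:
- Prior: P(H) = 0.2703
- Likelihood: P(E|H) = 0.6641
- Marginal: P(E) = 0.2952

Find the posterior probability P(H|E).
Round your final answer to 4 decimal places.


Using Bayes' theorem:

P(H|E) = P(E|H) × P(H) / P(E)
       = 0.6641 × 0.2703 / 0.2952
       = 0.17950623 / 0.2952
       = 0.6081

The evidence strengthens our belief in H.
Prior: 0.2703 → Posterior: 0.6081


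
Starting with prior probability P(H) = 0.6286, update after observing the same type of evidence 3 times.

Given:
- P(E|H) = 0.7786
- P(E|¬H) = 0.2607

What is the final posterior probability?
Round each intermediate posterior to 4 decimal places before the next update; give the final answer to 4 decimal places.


Sequential Bayesian updating:

Initial prior: P(H) = 0.6286

Update 1:
  P(E) = 0.7786 × 0.6286 + 0.2607 × 0.3714 = 0.48942796 + 0.09682398 = 0.58625194
  P(H|E) = 0.48942796 / 0.58625194 = 0.8348

Update 2:
  P(E) = 0.7786 × 0.8348 + 0.2607 × 0.1652 = 0.64997528 + 0.04306764 = 0.69304292
  P(H|E) = 0.64997528 / 0.69304292 = 0.9379

Update 3:
  P(E) = 0.7786 × 0.9379 + 0.2607 × 0.0621 = 0.73024894 + 0.01618947 = 0.74643841
  P(H|E) = 0.73024894 / 0.74643841 = 0.9783

Final posterior: 0.9783


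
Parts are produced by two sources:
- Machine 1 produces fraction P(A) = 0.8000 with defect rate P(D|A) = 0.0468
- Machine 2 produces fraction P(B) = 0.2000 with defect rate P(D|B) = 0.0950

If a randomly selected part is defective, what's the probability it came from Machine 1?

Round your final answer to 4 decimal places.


Let A = from Machine 1, D = defective

Given:
- P(A) = 0.8000, P(B) = 0.2000
- P(D|A) = 0.0468, P(D|B) = 0.0950

Step 1: Find P(D)
P(D) = P(D|A)P(A) + P(D|B)P(B)
     = 0.0468 × 0.8000 + 0.0950 × 0.2000
     = 0.03744000 + 0.01900000
     = 0.05644000

Step 2: Apply Bayes' theorem
P(A|D) = P(D|A)P(A) / P(D)
       = 0.03744000 / 0.05644000
       = 0.6634


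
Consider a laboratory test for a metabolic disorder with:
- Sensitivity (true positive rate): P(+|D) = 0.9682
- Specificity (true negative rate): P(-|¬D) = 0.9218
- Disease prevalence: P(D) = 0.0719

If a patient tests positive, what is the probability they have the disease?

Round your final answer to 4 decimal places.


Let D = has disease, + = positive test

Given:
- P(D) = 0.0719 (prevalence)
- P(+|D) = 0.9682 (sensitivity)
- P(-|¬D) = 0.9218 (specificity)
- P(+|¬D) = 0.0782 (false positive rate = 1 - specificity)

Step 1: Find P(+)
P(+) = P(+|D)P(D) + P(+|¬D)P(¬D)
     = 0.9682 × 0.0719 + 0.0782 × 0.9281
     = 0.06961358 + 0.07257742
     = 0.14219100

Step 2: Apply Bayes' theorem for P(D|+)
P(D|+) = P(+|D)P(D) / P(+)
       = 0.06961358 / 0.14219100
       = 0.4896


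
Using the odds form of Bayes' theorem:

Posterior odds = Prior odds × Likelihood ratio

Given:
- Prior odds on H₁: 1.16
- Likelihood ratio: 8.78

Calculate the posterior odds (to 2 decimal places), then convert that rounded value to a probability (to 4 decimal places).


Step 1: Calculate posterior odds
Posterior odds = Prior odds × LR
               = 1.16 × 8.78
               = 10.18

Step 2: Convert to probability
P(H₁|E) = Posterior odds / (1 + Posterior odds)
       = 10.18 / (1 + 10.18)
       = 10.18 / 11.18
       = 0.9106

The evidence increased P(H₁) from 0.5370 to 0.9106.


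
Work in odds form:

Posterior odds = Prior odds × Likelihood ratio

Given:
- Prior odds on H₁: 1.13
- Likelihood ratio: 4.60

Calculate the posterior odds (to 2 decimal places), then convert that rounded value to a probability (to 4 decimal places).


Step 1: Calculate posterior odds
Posterior odds = Prior odds × LR
               = 1.13 × 4.60
               = 5.20

Step 2: Convert to probability
P(H₁|E) = Posterior odds / (1 + Posterior odds)
       = 5.20 / (1 + 5.20)
       = 5.20 / 6.20
       = 0.8387

The evidence increased P(H₁) from 0.5305 to 0.8387.


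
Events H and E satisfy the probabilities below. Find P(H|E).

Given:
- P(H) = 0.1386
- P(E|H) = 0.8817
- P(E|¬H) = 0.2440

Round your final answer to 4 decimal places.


Bayes' theorem: P(H|E) = P(E|H) × P(H) / P(E)

Step 1: Calculate P(E) using law of total probability
P(E) = P(E|H)P(H) + P(E|¬H)P(¬H)
     = 0.8817 × 0.1386 + 0.2440 × 0.8614
     = 0.12220362 + 0.21018160
     = 0.33238522

Step 2: Apply Bayes' theorem
P(H|E) = P(E|H) × P(H) / P(E)
       = 0.12220362 / 0.33238522
       = 0.3677


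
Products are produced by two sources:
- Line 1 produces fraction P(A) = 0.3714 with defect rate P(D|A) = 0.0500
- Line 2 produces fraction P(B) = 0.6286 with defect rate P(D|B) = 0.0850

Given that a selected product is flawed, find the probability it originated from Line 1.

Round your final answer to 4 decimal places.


Let A = from Line 1, D = flawed

Given:
- P(A) = 0.3714, P(B) = 0.6286
- P(D|A) = 0.0500, P(D|B) = 0.0850

Step 1: Find P(D)
P(D) = P(D|A)P(A) + P(D|B)P(B)
     = 0.0500 × 0.3714 + 0.0850 × 0.6286
     = 0.01857000 + 0.05343100
     = 0.07200100

Step 2: Apply Bayes' theorem
P(A|D) = P(D|A)P(A) / P(D)
       = 0.01857000 / 0.07200100
       = 0.2579


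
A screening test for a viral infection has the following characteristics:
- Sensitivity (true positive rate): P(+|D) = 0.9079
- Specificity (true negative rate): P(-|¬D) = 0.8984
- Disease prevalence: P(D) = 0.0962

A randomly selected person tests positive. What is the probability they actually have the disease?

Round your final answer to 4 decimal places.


Let D = has disease, + = positive test

Given:
- P(D) = 0.0962 (prevalence)
- P(+|D) = 0.9079 (sensitivity)
- P(-|¬D) = 0.8984 (specificity)
- P(+|¬D) = 0.1016 (false positive rate = 1 - specificity)

Step 1: Find P(+)
P(+) = P(+|D)P(D) + P(+|¬D)P(¬D)
     = 0.9079 × 0.0962 + 0.1016 × 0.9038
     = 0.08733998 + 0.09182608
     = 0.17916606

Step 2: Apply Bayes' theorem for P(D|+)
P(D|+) = P(+|D)P(D) / P(+)
       = 0.08733998 / 0.17916606
       = 0.4875


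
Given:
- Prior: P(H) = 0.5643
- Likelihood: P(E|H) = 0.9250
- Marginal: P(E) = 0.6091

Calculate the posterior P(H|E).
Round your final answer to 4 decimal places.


Using Bayes' theorem:

P(H|E) = P(E|H) × P(H) / P(E)
       = 0.9250 × 0.5643 / 0.6091
       = 0.52197750 / 0.6091
       = 0.8570

The evidence strengthens our belief in H.
Prior: 0.5643 → Posterior: 0.8570


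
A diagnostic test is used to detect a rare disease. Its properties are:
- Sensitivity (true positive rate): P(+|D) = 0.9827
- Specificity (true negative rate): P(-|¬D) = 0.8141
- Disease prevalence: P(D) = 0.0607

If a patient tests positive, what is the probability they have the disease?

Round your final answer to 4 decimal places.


Let D = has disease, + = positive test

Given:
- P(D) = 0.0607 (prevalence)
- P(+|D) = 0.9827 (sensitivity)
- P(-|¬D) = 0.8141 (specificity)
- P(+|¬D) = 0.1859 (false positive rate = 1 - specificity)

Step 1: Find P(+)
P(+) = P(+|D)P(D) + P(+|¬D)P(¬D)
     = 0.9827 × 0.0607 + 0.1859 × 0.9393
     = 0.05964989 + 0.17461587
     = 0.23426576

Step 2: Apply Bayes' theorem for P(D|+)
P(D|+) = P(+|D)P(D) / P(+)
       = 0.05964989 / 0.23426576
       = 0.2546


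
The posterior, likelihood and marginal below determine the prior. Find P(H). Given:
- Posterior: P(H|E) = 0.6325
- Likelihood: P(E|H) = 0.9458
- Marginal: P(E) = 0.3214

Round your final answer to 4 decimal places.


From Bayes' theorem: P(H|E) = P(E|H) × P(H) / P(E)

Rearranging for P(H):
P(H) = P(H|E) × P(E) / P(E|H)
     = 0.6325 × 0.3214 / 0.9458
     = 0.20328550 / 0.9458
     = 0.2149


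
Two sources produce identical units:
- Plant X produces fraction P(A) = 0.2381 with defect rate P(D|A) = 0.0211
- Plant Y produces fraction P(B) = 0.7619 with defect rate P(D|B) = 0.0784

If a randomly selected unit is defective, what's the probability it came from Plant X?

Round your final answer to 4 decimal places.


Let A = from Plant X, D = defective

Given:
- P(A) = 0.2381, P(B) = 0.7619
- P(D|A) = 0.0211, P(D|B) = 0.0784

Step 1: Find P(D)
P(D) = P(D|A)P(A) + P(D|B)P(B)
     = 0.0211 × 0.2381 + 0.0784 × 0.7619
     = 0.00502391 + 0.05973296
     = 0.06475687

Step 2: Apply Bayes' theorem
P(A|D) = P(D|A)P(A) / P(D)
       = 0.00502391 / 0.06475687
       = 0.0776


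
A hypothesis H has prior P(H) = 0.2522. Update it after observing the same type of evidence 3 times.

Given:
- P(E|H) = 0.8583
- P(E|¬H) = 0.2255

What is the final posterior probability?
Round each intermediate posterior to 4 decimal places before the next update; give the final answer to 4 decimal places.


Sequential Bayesian updating:

Initial prior: P(H) = 0.2522

Update 1:
  P(E) = 0.8583 × 0.2522 + 0.2255 × 0.7478 = 0.21646326 + 0.16862890 = 0.38509216
  P(H|E) = 0.21646326 / 0.38509216 = 0.5621

Update 2:
  P(E) = 0.8583 × 0.5621 + 0.2255 × 0.4379 = 0.48245043 + 0.09874645 = 0.58119688
  P(H|E) = 0.48245043 / 0.58119688 = 0.8301

Update 3:
  P(E) = 0.8583 × 0.8301 + 0.2255 × 0.1699 = 0.71247483 + 0.03831245 = 0.75078728
  P(H|E) = 0.71247483 / 0.75078728 = 0.9490

Final posterior: 0.9490


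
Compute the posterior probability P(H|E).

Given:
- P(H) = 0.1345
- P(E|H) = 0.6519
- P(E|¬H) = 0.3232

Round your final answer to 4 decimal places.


Bayes' theorem: P(H|E) = P(E|H) × P(H) / P(E)

Step 1: Calculate P(E) using law of total probability
P(E) = P(E|H)P(H) + P(E|¬H)P(¬H)
     = 0.6519 × 0.1345 + 0.3232 × 0.8655
     = 0.08768055 + 0.27972960
     = 0.36741015

Step 2: Apply Bayes' theorem
P(H|E) = P(E|H) × P(H) / P(E)
       = 0.08768055 / 0.36741015
       = 0.2386


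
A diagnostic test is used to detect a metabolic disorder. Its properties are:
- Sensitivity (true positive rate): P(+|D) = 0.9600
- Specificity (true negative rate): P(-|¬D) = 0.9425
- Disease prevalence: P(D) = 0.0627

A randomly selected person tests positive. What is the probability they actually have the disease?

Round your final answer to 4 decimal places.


Let D = has disease, + = positive test

Given:
- P(D) = 0.0627 (prevalence)
- P(+|D) = 0.9600 (sensitivity)
- P(-|¬D) = 0.9425 (specificity)
- P(+|¬D) = 0.0575 (false positive rate = 1 - specificity)

Step 1: Find P(+)
P(+) = P(+|D)P(D) + P(+|¬D)P(¬D)
     = 0.9600 × 0.0627 + 0.0575 × 0.9373
     = 0.06019200 + 0.05389475
     = 0.11408675

Step 2: Apply Bayes' theorem for P(D|+)
P(D|+) = P(+|D)P(D) / P(+)
       = 0.06019200 / 0.11408675
       = 0.5276


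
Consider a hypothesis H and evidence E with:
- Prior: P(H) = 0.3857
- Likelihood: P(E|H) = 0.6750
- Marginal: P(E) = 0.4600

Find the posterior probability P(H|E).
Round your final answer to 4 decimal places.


Using Bayes' theorem:

P(H|E) = P(E|H) × P(H) / P(E)
       = 0.6750 × 0.3857 / 0.4600
       = 0.26034750 / 0.4600
       = 0.5660

The evidence strengthens our belief in H.
Prior: 0.3857 → Posterior: 0.5660


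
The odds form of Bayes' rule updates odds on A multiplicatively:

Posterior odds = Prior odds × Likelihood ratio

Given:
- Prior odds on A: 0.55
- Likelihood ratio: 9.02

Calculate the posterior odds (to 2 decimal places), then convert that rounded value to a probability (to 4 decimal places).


Step 1: Calculate posterior odds
Posterior odds = Prior odds × LR
               = 0.55 × 9.02
               = 4.96

Step 2: Convert to probability
P(A|E) = Posterior odds / (1 + Posterior odds)
       = 4.96 / (1 + 4.96)
       = 4.96 / 5.96
       = 0.8322

The evidence increased P(A) from 0.3548 to 0.8322.


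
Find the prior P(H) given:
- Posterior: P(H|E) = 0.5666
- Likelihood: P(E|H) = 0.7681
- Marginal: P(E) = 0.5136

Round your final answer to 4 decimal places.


From Bayes' theorem: P(H|E) = P(E|H) × P(H) / P(E)

Rearranging for P(H):
P(H) = P(H|E) × P(E) / P(E|H)
     = 0.5666 × 0.5136 / 0.7681
     = 0.29100576 / 0.7681
     = 0.3789


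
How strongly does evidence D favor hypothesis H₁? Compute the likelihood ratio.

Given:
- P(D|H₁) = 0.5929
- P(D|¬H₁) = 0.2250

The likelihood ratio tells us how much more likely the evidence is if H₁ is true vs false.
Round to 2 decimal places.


Likelihood Ratio (LR) = P(D|H₁) / P(D|¬H₁)

LR = 0.5929 / 0.2250
   = 2.64

The evidence is 2.64 times more likely if H₁ is true than if H₁ is false.
LR > 1, so observing D raises the odds in favor of H₁.


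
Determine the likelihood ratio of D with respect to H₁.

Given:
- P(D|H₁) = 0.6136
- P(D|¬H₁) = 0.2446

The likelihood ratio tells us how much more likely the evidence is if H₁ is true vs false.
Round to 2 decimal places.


Likelihood Ratio (LR) = P(D|H₁) / P(D|¬H₁)

LR = 0.6136 / 0.2446
   = 2.51

The evidence is 2.51 times more likely if H₁ is true than if H₁ is false.
Because LR exceeds 1, D is evidence for H₁.


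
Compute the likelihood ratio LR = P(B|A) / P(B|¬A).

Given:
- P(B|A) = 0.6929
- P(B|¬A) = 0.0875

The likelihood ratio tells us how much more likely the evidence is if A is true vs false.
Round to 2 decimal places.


Likelihood Ratio (LR) = P(B|A) / P(B|¬A)

LR = 0.6929 / 0.0875
   = 7.92

The evidence is 7.92 times more likely if A is true than if A is false.
Because LR exceeds 1, B is evidence for A.


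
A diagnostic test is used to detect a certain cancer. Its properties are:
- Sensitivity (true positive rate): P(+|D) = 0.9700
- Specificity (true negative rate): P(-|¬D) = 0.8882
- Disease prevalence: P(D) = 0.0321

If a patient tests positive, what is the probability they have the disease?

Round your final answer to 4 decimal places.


Let D = has disease, + = positive test

Given:
- P(D) = 0.0321 (prevalence)
- P(+|D) = 0.9700 (sensitivity)
- P(-|¬D) = 0.8882 (specificity)
- P(+|¬D) = 0.1118 (false positive rate = 1 - specificity)

Step 1: Find P(+)
P(+) = P(+|D)P(D) + P(+|¬D)P(¬D)
     = 0.9700 × 0.0321 + 0.1118 × 0.9679
     = 0.03113700 + 0.10821122
     = 0.13934822

Step 2: Apply Bayes' theorem for P(D|+)
P(D|+) = P(+|D)P(D) / P(+)
       = 0.03113700 / 0.13934822
       = 0.2234


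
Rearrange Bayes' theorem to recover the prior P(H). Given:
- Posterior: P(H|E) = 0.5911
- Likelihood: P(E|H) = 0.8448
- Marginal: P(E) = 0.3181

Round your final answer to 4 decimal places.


From Bayes' theorem: P(H|E) = P(E|H) × P(H) / P(E)

Rearranging for P(H):
P(H) = P(H|E) × P(E) / P(E|H)
     = 0.5911 × 0.3181 / 0.8448
     = 0.18802891 / 0.8448
     = 0.2226
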